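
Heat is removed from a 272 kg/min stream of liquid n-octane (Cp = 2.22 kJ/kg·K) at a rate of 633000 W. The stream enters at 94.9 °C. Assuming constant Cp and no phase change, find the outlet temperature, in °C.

T_out = 32.0 °C

Q = 633000 W = 37980 kJ/min
ΔT = Q/(ṁ·Cp) = 37980/(272×2.22) = 62.897 K
T_out = 94.9 − 62.897 = 32.003 °C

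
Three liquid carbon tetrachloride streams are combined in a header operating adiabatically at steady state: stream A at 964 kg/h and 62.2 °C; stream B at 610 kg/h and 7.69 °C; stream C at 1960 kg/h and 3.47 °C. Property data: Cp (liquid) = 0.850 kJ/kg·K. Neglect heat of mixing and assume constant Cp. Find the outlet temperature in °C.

T_out = 20.2 °C

Energy balance with Q = 0: Σ ṁᵢCp,ᵢ(T_out − Tᵢ) = 0
Σ ṁᵢCp,ᵢTᵢ = 964×0.850×62.2 + 610×0.850×7.69 + 1960×0.850×3.47 = 60735
Σ ṁᵢCp,ᵢ = 964×0.850 + 610×0.850 + 1960×0.850 = 3003.9
T_out = 60735 / 3003.9 = 20.219 °C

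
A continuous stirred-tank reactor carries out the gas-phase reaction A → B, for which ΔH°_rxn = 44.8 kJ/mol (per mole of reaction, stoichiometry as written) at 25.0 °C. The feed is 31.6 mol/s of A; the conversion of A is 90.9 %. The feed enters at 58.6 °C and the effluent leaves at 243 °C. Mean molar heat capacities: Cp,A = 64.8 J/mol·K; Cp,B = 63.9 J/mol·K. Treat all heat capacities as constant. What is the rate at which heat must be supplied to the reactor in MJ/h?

Q_in = 5970 MJ/h

Extent of reaction ξ = 0.909 × 31.6 = 28.724 mol/s
Reaction term: ξ·ΔH°_rxn = 28.724 × 44.8 = 1286.9 kJ/s
Sensible, feed 58.6→25 °C: -68.802 kJ/s
Outlet flows (mol/s): A 2.8756, B 28.724
Sensible, products 25→243 °C: 440.76 kJ/s
Q = ΔH = 1658.8 kJ/s = 1658.8 kW
Heat supplied = 5971.7 MJ/h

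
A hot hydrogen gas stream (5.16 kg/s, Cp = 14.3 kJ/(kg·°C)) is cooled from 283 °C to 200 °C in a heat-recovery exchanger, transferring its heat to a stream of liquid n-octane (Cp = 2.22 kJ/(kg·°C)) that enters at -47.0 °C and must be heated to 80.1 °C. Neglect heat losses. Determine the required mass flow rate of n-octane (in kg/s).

Heat released by hot stream: Q = 5.16 × 14.3 × (283 − 200) = 6124.4 kJ/s
Energy balance on cold side (adiabatic exchanger): Q = ṁ_c·Cp_c·(T_c,out − T_c,in)
ṁ_c = 6124.4 / [2.22 × (80.1 − -47.0)] = 21.705 kg/s

ṁ_c = 21.7 kg/s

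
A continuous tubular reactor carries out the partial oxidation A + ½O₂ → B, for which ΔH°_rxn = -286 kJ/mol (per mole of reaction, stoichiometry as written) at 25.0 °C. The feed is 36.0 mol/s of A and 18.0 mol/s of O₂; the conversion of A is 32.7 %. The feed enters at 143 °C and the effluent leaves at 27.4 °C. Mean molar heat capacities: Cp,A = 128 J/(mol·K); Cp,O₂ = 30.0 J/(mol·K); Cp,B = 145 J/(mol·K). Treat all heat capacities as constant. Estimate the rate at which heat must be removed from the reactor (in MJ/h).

Q_out = 14300 MJ/h

Extent of reaction ξ = 0.327 × 36.0 = 11.772 mol/s
Reaction term: ξ·ΔH°_rxn = 11.772 × -286 = -3366.8 kJ/s
Sensible, feed 143→25 °C: -607.46 kJ/s
Outlet flows (mol/s): A 24.228, O₂ 12.114, B 11.772
Sensible, products 25→27.4 °C: 12.412 kJ/s
Q = ΔH = -3961.8 kJ/s = -3961.8 kW
Heat removed = 14263 MJ/h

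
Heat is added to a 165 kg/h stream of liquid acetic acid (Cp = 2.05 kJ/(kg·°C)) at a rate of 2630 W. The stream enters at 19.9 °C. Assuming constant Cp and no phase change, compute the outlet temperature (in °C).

T_out = 47.9 °C

Q = 2630 W = 9468 kJ/h
ΔT = Q/(ṁ·Cp) = 9468/(165×2.05) = 27.991 K
T_out = 19.9 + 27.991 = 47.891 °C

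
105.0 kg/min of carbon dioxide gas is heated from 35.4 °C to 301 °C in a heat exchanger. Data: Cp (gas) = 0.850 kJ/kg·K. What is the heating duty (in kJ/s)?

Q = ṁ·Cp·ΔT = 105.0 × 0.850 × (301 − 35.4) = 23705 kJ/min
Converting: 23705 / 60 s = 395.08 kW

Q = 395 kJ/s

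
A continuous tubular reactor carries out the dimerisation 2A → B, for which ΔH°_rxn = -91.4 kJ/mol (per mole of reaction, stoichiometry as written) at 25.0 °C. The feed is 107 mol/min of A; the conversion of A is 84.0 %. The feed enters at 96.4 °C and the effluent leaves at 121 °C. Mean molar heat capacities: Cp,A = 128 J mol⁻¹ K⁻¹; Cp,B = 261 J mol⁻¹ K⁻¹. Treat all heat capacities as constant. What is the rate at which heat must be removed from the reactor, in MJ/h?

Q_out = 225 MJ/h

Extent of reaction ξ = 0.840 × 107 / 2 = 44.94 mol/min
Reaction term: ξ·ΔH°_rxn = 44.94 × -91.4 = -4107.5 kJ/min
Sensible, feed 96.4→25 °C: -977.89 kJ/min
Outlet flows (mol/min): A 17.12, B 44.94
Sensible, products 25→121 °C: 1336.4 kJ/min
Q = ΔH = -3749 kJ/min = -62.484 kW
Heat removed = 224.94 MJ/h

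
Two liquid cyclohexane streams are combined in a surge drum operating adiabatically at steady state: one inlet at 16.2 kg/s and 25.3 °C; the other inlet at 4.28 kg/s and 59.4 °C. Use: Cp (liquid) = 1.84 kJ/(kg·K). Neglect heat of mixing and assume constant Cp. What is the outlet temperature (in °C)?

T_out = 32.4 °C

No heat crosses the boundary, so H_out = H_in.
T_out = Σ ṁᵢCp,ᵢTᵢ / Σ ṁᵢCp,ᵢ
      = 1221.9 / 37.683 = 32.426 °C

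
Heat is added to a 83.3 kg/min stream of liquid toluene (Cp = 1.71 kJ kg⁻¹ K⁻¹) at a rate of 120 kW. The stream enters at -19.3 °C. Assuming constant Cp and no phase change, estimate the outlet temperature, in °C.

T_out = 31.2 °C

Q = 120 kW = 7200 kJ/min
ΔT = Q/(ṁ·Cp) = 7200/(83.3×1.71) = 50.547 K
T_out = -19.3 + 50.547 = 31.247 °C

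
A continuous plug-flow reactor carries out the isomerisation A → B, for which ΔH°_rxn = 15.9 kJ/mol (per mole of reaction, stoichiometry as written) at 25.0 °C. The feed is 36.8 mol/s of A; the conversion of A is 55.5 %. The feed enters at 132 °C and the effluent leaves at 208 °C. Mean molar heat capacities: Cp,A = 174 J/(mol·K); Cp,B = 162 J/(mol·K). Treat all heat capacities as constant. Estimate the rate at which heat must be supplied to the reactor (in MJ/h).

Q_in = 2760 MJ/h

Extent of reaction ξ = 0.555 × 36.8 = 20.424 mol/s
Reaction term: ξ·ΔH°_rxn = 20.424 × 15.9 = 324.74 kJ/s
Sensible, feed 132→25 °C: -685.14 kJ/s
Outlet flows (mol/s): A 16.376, B 20.424
Sensible, products 25→208 °C: 1126.9 kJ/s
Q = ΔH = 766.53 kJ/s = 766.53 kW
Heat supplied = 2759.5 MJ/h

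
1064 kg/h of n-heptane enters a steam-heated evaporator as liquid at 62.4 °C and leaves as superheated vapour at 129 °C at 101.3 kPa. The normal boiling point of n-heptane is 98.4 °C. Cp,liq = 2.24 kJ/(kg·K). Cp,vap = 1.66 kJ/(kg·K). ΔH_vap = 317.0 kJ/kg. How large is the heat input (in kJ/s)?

liquid 62.4→98.4 °C: 80.64 kJ/kg
vaporisation at 98.4 °C: 317 kJ/kg
vapour 98.4→129 °C: 50.796 kJ/kg
Δh = 80.64 + 317 + 50.796 = 448.44 kJ/kg
Q = ṁ·Δh = 1064 kg/h × 448.44 kJ/kg = 477140 kJ/h
|Q| = 132.54 kW

Q = 133 kJ/s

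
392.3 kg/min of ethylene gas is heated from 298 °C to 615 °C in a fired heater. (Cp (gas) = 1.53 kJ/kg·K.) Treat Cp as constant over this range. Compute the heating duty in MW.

Q = ṁ·Cp·ΔT = 392.3 × 1.53 × (615 − 298) = 190270 kJ/min
Converting: 190270 / 60 s = 3171.2 kW
Heating duty = 3.1712 MW

Q = 3.17 MW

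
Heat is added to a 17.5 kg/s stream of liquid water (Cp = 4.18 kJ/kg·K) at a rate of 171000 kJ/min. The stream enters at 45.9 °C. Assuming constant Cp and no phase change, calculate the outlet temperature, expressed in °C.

Q = 171000 kJ/min = 2850 kJ/s
ΔT = Q/(ṁ·Cp) = 2850/(17.5×4.18) = 38.961 K
T_out = 45.9 + 38.961 = 84.861 °C

T_out = 84.9 °C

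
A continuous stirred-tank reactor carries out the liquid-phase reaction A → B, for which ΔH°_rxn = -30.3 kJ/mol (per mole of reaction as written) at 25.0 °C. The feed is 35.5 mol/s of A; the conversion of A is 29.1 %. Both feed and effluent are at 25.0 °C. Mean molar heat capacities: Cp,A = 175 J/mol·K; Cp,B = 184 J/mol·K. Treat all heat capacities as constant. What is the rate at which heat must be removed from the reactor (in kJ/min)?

Extent of reaction ξ = 0.291 × 35.5 = 10.33 mol/s
Reaction term: ξ·ΔH°_rxn = 10.33 × -30.3 = -313.01 kJ/s
Q = ΔH = -313.01 kJ/s = -313.01 kW
Heat removed = 18781 kJ/min

Q_out = 18800 kJ/min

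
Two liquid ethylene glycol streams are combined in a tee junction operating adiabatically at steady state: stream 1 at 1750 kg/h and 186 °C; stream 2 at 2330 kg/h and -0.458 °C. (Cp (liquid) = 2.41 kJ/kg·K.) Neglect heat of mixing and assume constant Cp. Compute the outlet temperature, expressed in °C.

T_out = 79.5 °C

Adiabatic, steady state ⇒ Σ ṁᵢCp,ᵢ(T_out − Tᵢ) = 0
T_out = Σ ṁᵢCp,ᵢTᵢ / Σ ṁᵢCp,ᵢ
      = 781880 / 9832.8 = 79.518 °C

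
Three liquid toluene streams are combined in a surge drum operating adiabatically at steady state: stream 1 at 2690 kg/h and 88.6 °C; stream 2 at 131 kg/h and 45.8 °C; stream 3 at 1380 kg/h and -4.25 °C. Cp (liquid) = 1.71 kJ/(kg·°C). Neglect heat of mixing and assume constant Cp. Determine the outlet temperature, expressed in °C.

Adiabatic, steady state ⇒ Σ ṁᵢCp,ᵢ(T_out − Tᵢ) = 0
T_out = Σ ṁᵢCp,ᵢTᵢ / Σ ṁᵢCp,ᵢ
      = 407780 / 7183.7 = 56.765 °C

T_out = 56.8 °C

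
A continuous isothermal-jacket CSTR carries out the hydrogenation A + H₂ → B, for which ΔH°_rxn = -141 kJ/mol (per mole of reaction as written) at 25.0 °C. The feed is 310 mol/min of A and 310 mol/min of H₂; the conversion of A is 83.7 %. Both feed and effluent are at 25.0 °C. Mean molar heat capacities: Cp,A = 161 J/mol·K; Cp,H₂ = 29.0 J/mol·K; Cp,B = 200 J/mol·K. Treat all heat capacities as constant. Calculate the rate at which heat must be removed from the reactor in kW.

Q_out = 610 kW

Extent of reaction ξ = 0.837 × 310 = 259.47 mol/min
Reaction term: ξ·ΔH°_rxn = 259.47 × -141 = -36585 kJ/min
Q = ΔH = -36585 kJ/min = -609.75 kW
Heat removed = 609.75 kW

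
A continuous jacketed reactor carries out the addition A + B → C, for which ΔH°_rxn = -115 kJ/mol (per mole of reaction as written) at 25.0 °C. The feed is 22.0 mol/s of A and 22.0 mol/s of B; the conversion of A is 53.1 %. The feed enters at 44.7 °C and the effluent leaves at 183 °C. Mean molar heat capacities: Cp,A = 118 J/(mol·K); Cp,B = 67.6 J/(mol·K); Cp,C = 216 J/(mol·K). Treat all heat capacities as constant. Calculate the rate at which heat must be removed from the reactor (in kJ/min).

Q_out = 43400 kJ/min

Extent of reaction ξ = 0.531 × 22.0 = 11.682 mol/s
Reaction term: ξ·ΔH°_rxn = 11.682 × -115 = -1343.4 kJ/s
Sensible, feed 44.7→25 °C: -80.439 kJ/s
Outlet flows (mol/s): A 10.318, B 10.318, C 11.682
Sensible, products 25→183 °C: 701.26 kJ/s
Q = ΔH = -722.61 kJ/s = -722.61 kW
Heat removed = 43357 kJ/min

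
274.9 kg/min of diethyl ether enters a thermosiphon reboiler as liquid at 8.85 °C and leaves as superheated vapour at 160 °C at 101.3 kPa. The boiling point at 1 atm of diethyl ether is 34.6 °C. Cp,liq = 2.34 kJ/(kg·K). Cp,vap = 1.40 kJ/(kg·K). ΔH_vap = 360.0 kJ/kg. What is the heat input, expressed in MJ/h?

liquid 8.85→34.6 °C: 60.255 kJ/kg
vaporisation at 34.6 °C: 360 kJ/kg
vapour 34.6→160 °C: 175.56 kJ/kg
Δh = 60.255 + 360 + 175.56 = 595.82 kJ/kg
Q = ṁ·Δh = 274.9 kg/min × 595.82 kJ/kg = 163790 kJ/min
|Q| = 2729.8 kW = 9827.4 MJ/h

Q = 9830 MJ/h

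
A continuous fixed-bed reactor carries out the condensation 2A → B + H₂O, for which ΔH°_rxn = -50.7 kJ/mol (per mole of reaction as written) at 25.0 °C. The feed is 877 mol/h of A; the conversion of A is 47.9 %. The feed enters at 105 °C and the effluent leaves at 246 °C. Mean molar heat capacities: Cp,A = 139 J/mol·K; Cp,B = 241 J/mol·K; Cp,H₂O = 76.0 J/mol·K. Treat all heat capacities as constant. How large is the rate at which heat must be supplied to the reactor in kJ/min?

Q_in = 139 kJ/min

Extent of reaction ξ = 0.479 × 877 / 2 = 210.04 mol/h
Reaction term: ξ·ΔH°_rxn = 210.04 × -50.7 = -10649 kJ/h
Sensible, feed 105→25 °C: -9752.2 kJ/h
Outlet flows (mol/h): A 456.92, B 210.04, H₂O 210.04
Sensible, products 25→246 °C: 28751 kJ/h
Q = ΔH = 8349.6 kJ/h = 2.3193 kW
Heat supplied = 139.16 kJ/min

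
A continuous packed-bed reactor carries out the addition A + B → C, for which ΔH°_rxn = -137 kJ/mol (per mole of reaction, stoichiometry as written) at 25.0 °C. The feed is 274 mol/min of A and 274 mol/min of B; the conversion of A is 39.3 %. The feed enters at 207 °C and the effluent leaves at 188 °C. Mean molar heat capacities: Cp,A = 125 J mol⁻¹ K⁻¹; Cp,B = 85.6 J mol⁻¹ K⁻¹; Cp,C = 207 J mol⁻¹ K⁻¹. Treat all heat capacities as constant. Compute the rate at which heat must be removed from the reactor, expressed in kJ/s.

Q_out = 265 kJ/s

Extent of reaction ξ = 0.393 × 274 = 107.68 mol/min
Reaction term: ξ·ΔH°_rxn = 107.68 × -137 = -14752 kJ/min
Sensible, feed 207→25 °C: -10502 kJ/min
Outlet flows (mol/min): A 166.32, B 166.32, C 107.68
Sensible, products 25→188 °C: 9342.6 kJ/min
Q = ΔH = -15912 kJ/min = -265.2 kW
Heat removed = 265.2 kJ/s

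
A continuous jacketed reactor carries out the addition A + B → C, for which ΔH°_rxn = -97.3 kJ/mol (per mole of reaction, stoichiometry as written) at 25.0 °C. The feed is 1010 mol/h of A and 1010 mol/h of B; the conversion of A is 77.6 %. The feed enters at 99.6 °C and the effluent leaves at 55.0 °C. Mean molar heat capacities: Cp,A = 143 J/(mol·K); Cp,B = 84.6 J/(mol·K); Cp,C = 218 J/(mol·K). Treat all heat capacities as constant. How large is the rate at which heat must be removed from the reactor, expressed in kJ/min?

Q_out = 1450 kJ/min

Extent of reaction ξ = 0.776 × 1010 = 783.76 mol/h
Reaction term: ξ·ΔH°_rxn = 783.76 × -97.3 = -76260 kJ/h
Sensible, feed 99.6→25 °C: -17149 kJ/h
Outlet flows (mol/h): A 226.24, B 226.24, C 783.76
Sensible, products 25→55.0 °C: 6670.6 kJ/h
Q = ΔH = -86738 kJ/h = -24.094 kW
Heat removed = 1445.6 kJ/min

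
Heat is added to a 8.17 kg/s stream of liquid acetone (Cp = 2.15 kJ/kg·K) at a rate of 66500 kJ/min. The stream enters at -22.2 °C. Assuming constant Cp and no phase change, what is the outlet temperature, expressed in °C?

Q = 66500 kJ/min = 1108.3 kJ/s
ΔT = Q/(ṁ·Cp) = 1108.3/(8.17×2.15) = 63.097 K
T_out = -22.2 + 63.097 = 40.897 °C

T_out = 40.9 °C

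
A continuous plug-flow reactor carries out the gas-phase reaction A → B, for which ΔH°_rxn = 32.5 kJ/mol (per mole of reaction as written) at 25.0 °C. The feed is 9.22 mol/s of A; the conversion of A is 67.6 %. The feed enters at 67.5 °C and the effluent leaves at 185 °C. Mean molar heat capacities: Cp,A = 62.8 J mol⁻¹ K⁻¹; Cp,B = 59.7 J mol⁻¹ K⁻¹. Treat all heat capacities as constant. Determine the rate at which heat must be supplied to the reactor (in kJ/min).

Extent of reaction ξ = 0.676 × 9.22 = 6.2327 mol/s
Reaction term: ξ·ΔH°_rxn = 6.2327 × 32.5 = 202.56 kJ/s
Sensible, feed 67.5→25 °C: -24.608 kJ/s
Outlet flows (mol/s): A 2.9873, B 6.2327
Sensible, products 25→185 °C: 89.551 kJ/s
Q = ΔH = 267.51 kJ/s = 267.51 kW
Heat supplied = 16050 kJ/min

Q_in = 16100 kJ/min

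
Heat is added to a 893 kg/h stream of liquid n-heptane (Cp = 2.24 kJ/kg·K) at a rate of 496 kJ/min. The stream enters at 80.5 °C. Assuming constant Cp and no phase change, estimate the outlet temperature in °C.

T_out = 95.4 °C

Q = 496 kJ/min = 29760 kJ/h
ΔT = Q/(ṁ·Cp) = 29760/(893×2.24) = 14.878 K
T_out = 80.5 + 14.878 = 95.378 °C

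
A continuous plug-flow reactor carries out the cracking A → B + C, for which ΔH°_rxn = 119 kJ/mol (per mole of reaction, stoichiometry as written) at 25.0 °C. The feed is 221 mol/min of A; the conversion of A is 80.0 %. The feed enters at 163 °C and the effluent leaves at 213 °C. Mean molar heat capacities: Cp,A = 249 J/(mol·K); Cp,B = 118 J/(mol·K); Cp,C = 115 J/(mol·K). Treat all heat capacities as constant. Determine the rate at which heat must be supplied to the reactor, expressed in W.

Extent of reaction ξ = 0.800 × 221 = 176.8 mol/min
Reaction term: ξ·ΔH°_rxn = 176.8 × 119 = 21039 kJ/min
Sensible, feed 163→25 °C: -7594 kJ/min
Outlet flows (mol/min): A 44.2, B 176.8, C 176.8
Sensible, products 25→213 °C: 9813.6 kJ/min
Q = ΔH = 23259 kJ/min = 387.65 kW
Heat supplied = 387650 W

Q_in = 388000 W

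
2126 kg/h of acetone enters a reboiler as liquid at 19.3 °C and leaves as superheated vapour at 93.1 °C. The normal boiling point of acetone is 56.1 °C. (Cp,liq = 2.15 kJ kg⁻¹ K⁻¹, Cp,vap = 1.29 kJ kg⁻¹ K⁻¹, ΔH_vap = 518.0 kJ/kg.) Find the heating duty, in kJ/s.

Q = 381 kJ/s

liquid 19.3→56.1 °C: 79.12 kJ/kg
vaporisation at 56.1 °C: 518 kJ/kg
vapour 56.1→93.1 °C: 47.73 kJ/kg
Δh = 79.12 + 518 + 47.73 = 644.85 kJ/kg
Q = ṁ·Δh = 2126 kg/h × 644.85 kJ/kg = 1.371e+06 kJ/h
|Q| = 380.82 kW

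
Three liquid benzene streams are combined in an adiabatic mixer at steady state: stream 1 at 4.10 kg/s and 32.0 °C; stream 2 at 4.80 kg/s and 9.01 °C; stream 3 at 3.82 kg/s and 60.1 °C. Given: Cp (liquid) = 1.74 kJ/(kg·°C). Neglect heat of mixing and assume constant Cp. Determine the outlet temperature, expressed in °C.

No heat crosses the boundary, so H_out = H_in.
Σ ṁᵢCp,ᵢTᵢ = 4.10×1.74×32.0 + 4.80×1.74×9.01 + 3.82×1.74×60.1 = 703.01
Σ ṁᵢCp,ᵢ = 4.10×1.74 + 4.80×1.74 + 3.82×1.74 = 22.133
T_out = 703.01 / 22.133 = 31.763 °C

T_out = 31.8 °C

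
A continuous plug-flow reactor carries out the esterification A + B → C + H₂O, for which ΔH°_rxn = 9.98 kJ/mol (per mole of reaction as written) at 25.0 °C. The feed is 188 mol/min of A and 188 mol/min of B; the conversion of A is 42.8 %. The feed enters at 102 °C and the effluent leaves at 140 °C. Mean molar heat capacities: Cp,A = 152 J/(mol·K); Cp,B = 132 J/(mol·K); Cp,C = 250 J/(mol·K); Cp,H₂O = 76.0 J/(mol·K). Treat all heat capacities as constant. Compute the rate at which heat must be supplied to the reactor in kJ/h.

Extent of reaction ξ = 0.428 × 188 = 80.464 mol/min
Reaction term: ξ·ΔH°_rxn = 80.464 × 9.98 = 803.03 kJ/min
Sensible, feed 102→25 °C: -4111.2 kJ/min
Outlet flows (mol/min): A 107.54, B 107.54, C 80.464, H₂O 80.464
Sensible, products 25→140 °C: 6528.7 kJ/min
Q = ΔH = 3220.6 kJ/min = 53.676 kW
Heat supplied = 193230 kJ/h

Q_in = 193000 kJ/h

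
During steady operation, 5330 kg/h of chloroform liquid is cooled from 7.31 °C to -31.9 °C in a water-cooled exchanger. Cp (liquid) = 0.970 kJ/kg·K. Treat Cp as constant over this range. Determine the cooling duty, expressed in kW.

Q = ṁ·Cp·ΔT = 5330 × 0.970 × (-31.9 − 7.31) = -202720 kJ/h
Converting: 202720 / 3600 s = 56.311 kW

Q_c = 56.3 kW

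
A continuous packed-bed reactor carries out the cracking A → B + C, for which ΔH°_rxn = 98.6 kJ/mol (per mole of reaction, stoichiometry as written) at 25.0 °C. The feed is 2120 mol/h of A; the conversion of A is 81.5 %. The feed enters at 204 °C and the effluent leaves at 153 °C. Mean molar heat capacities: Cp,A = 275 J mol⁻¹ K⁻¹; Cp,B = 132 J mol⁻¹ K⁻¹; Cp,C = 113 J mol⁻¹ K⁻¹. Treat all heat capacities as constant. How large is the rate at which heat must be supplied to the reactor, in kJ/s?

Extent of reaction ξ = 0.815 × 2120 = 1727.8 mol/h
Reaction term: ξ·ΔH°_rxn = 1727.8 × 98.6 = 170360 kJ/h
Sensible, feed 204→25 °C: -104360 kJ/h
Outlet flows (mol/h): A 392.2, B 1727.8, C 1727.8
Sensible, products 25→153 °C: 67989 kJ/h
Q = ΔH = 133990 kJ/h = 37.22 kW
Heat supplied = 37.22 kJ/s

Q_in = 37.2 kJ/s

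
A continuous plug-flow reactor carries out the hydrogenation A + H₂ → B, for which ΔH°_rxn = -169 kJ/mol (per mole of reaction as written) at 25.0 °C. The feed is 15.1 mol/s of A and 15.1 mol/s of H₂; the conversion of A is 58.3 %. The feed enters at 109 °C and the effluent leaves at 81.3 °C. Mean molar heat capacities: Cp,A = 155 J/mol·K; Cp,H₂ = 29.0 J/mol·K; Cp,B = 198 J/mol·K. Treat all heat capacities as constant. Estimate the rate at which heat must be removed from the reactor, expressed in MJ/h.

Extent of reaction ξ = 0.583 × 15.1 = 8.8033 mol/s
Reaction term: ξ·ΔH°_rxn = 8.8033 × -169 = -1487.8 kJ/s
Sensible, feed 109→25 °C: -233.39 kJ/s
Outlet flows (mol/s): A 6.2967, H₂ 6.2967, B 8.8033
Sensible, products 25→81.3 °C: 163.36 kJ/s
Q = ΔH = -1557.8 kJ/s = -1557.8 kW
Heat removed = 5608 MJ/h

Q_out = 5610 MJ/h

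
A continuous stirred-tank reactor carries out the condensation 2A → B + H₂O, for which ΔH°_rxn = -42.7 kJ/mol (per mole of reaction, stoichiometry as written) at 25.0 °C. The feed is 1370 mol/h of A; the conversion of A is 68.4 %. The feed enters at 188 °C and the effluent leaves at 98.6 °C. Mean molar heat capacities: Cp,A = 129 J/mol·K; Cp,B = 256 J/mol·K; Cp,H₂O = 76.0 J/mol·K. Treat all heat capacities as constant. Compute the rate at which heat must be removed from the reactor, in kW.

Extent of reaction ξ = 0.684 × 1370 / 2 = 468.54 mol/h
Reaction term: ξ·ΔH°_rxn = 468.54 × -42.7 = -20007 kJ/h
Sensible, feed 188→25 °C: -28807 kJ/h
Outlet flows (mol/h): A 432.92, B 468.54, H₂O 468.54
Sensible, products 25→98.6 °C: 15559 kJ/h
Q = ΔH = -33254 kJ/h = -9.2374 kW
Heat removed = 9.2374 kW

Q_out = 9.24 kW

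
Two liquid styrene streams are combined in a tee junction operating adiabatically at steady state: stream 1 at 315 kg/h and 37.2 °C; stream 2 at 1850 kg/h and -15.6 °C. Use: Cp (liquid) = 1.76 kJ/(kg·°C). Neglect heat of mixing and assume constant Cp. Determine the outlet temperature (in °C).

T_out = -7.92 °C

Adiabatic, steady state ⇒ Σ ṁᵢCp,ᵢ(T_out − Tᵢ) = 0
T_out = Σ ṁᵢCp,ᵢTᵢ / Σ ṁᵢCp,ᵢ
      = -30170 / 3810.4 = -7.9178 °C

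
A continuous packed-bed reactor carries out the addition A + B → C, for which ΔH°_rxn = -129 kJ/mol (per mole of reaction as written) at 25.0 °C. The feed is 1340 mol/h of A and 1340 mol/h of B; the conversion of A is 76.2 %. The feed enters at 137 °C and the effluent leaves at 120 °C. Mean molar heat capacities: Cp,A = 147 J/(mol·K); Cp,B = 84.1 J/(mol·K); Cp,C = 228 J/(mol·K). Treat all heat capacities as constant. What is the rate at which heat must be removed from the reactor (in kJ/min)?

Extent of reaction ξ = 0.762 × 1340 = 1021.1 mol/h
Reaction term: ξ·ΔH°_rxn = 1021.1 × -129 = -131720 kJ/h
Sensible, feed 137→25 °C: -34683 kJ/h
Outlet flows (mol/h): A 318.92, B 318.92, C 1021.1
Sensible, products 25→120 °C: 29118 kJ/h
Q = ΔH = -137280 kJ/h = -38.135 kW
Heat removed = 2288.1 kJ/min

Q_out = 2290 kJ/min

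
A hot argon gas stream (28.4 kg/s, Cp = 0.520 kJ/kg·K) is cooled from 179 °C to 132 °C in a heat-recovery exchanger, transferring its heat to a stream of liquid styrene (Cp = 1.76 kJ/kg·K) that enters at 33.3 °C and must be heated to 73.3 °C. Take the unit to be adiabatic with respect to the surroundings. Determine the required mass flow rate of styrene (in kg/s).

ṁ_c = 9.86 kg/s

Heat released by hot stream: Q = 28.4 × 0.520 × (179 − 132) = 694.1 kJ/s
Energy balance on cold side (adiabatic exchanger): Q = ṁ_c·Cp_c·(T_c,out − T_c,in)
ṁ_c = 694.1 / [1.76 × (73.3 − 33.3)] = 9.8593 kg/s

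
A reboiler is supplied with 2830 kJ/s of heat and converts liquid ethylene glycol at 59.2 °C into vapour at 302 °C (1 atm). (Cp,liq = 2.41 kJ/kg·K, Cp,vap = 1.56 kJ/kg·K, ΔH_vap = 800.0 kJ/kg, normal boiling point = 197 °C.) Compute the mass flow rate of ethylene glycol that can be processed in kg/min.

ṁ = 131 kg/min

Δh = 2.41×(197−59.2) + 800.0 + 1.56×(302−197) = 1295.9 kJ/kg
Q = 2830 kJ/s = 2830 kJ/s = 169800 kJ/min
ṁ = Q/Δh = 169800 / 1295.9 = 131.03 kg/min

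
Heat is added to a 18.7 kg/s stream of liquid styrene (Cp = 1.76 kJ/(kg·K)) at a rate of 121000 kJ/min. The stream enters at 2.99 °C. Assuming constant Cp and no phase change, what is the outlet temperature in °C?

Q = 121000 kJ/min = 2016.7 kJ/s
ΔT = Q/(ṁ·Cp) = 2016.7/(18.7×1.76) = 61.275 K
T_out = 2.99 + 61.275 = 64.265 °C

T_out = 64.3 °C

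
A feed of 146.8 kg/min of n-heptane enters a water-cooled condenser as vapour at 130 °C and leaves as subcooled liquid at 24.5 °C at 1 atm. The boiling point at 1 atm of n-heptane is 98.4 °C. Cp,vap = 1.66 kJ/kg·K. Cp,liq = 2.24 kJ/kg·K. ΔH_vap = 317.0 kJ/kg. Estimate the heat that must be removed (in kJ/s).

vapour 130→98.4 °C: -52.456 kJ/kg
condensation at 98.4 °C: -317 kJ/kg
liquid 98.4→24.5 °C: -165.54 kJ/kg
Δh = -52.456 + -317 + -165.54 = -534.99 kJ/kg
Q = ṁ·Δh = 146.8 kg/min × -534.99 kJ/kg = -78537 kJ/min
|Q| = 1308.9 kW

Q_c = 1310 kJ/s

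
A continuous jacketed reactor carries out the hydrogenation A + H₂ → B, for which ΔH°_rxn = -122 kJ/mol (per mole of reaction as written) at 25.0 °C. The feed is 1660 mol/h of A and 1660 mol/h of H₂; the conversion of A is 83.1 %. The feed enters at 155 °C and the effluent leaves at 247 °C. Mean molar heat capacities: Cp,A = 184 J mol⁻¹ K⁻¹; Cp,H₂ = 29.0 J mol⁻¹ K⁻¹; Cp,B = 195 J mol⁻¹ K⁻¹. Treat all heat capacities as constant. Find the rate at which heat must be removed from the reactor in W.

Q_out = 39200 W

Extent of reaction ξ = 0.831 × 1660 = 1379.5 mol/h
Reaction term: ξ·ΔH°_rxn = 1379.5 × -122 = -168290 kJ/h
Sensible, feed 155→25 °C: -45965 kJ/h
Outlet flows (mol/h): A 280.54, H₂ 280.54, B 1379.5
Sensible, products 25→247 °C: 72982 kJ/h
Q = ΔH = -141280 kJ/h = -39.244 kW
Heat removed = 39244 W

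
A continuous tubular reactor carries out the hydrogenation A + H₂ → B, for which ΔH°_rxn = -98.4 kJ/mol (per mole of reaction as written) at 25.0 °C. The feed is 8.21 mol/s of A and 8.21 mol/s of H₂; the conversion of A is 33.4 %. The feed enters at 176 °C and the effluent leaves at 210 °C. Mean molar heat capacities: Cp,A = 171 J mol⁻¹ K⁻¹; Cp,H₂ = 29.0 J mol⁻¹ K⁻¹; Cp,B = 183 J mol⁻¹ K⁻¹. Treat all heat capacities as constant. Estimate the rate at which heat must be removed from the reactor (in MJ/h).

Q_out = 801 MJ/h

Extent of reaction ξ = 0.334 × 8.21 = 2.7421 mol/s
Reaction term: ξ·ΔH°_rxn = 2.7421 × -98.4 = -269.83 kJ/s
Sensible, feed 176→25 °C: -247.94 kJ/s
Outlet flows (mol/s): A 5.4679, H₂ 5.4679, B 2.7421
Sensible, products 25→210 °C: 295.15 kJ/s
Q = ΔH = -222.62 kJ/s = -222.62 kW
Heat removed = 801.44 MJ/h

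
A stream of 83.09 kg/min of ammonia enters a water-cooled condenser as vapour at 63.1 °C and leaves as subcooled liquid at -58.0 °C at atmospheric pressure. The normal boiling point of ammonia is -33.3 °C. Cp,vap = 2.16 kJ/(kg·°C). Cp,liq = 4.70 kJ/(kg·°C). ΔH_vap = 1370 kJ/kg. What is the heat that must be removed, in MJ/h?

vapour 63.1→-33.3 °C: -208.22 kJ/kg
condensation at -33.3 °C: -1370 kJ/kg
liquid -33.3→-58.0 °C: -116.09 kJ/kg
Δh = -208.22 + -1370 + -116.09 = -1694.3 kJ/kg
Q = ṁ·Δh = 83.09 kg/min × -1694.3 kJ/kg = -140780 kJ/min
|Q| = 2346.3 kW = 8446.8 MJ/h

Q_c = 8450 MJ/h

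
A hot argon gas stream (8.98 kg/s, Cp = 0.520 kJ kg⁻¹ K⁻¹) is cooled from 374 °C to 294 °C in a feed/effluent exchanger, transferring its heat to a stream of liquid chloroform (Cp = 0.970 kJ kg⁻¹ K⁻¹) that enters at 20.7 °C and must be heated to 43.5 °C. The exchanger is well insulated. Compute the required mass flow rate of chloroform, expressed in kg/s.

ṁ_c = 16.9 kg/s

Heat released by hot stream: Q = 8.98 × 0.520 × (374 − 294) = 373.57 kJ/s
Energy balance on cold side (adiabatic exchanger): Q = ṁ_c·Cp_c·(T_c,out − T_c,in)
ṁ_c = 373.57 / [0.970 × (43.5 − 20.7)] = 16.891 kg/s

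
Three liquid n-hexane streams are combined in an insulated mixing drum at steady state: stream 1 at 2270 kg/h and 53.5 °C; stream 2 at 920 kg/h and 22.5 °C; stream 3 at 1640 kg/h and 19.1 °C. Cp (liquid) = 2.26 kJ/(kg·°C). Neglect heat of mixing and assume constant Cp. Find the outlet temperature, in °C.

Energy balance with Q = 0: Σ ṁᵢCp,ᵢ(T_out − Tᵢ) = 0
Σ ṁᵢCp,ᵢTᵢ = 2270×2.26×53.5 + 920×2.26×22.5 + 1640×2.26×19.1 = 392040
Σ ṁᵢCp,ᵢ = 2270×2.26 + 920×2.26 + 1640×2.26 = 10916
T_out = 392040 / 10916 = 35.915 °C

T_out = 35.9 °C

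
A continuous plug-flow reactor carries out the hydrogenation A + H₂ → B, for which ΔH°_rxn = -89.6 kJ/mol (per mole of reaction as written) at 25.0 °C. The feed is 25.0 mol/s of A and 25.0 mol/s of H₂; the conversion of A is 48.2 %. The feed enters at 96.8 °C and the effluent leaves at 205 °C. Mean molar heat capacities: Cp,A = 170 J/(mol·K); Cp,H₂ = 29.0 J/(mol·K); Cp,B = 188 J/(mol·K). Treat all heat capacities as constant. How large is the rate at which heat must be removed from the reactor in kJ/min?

Q_out = 33900 kJ/min

Extent of reaction ξ = 0.482 × 25.0 = 12.05 mol/s
Reaction term: ξ·ΔH°_rxn = 12.05 × -89.6 = -1079.7 kJ/s
Sensible, feed 96.8→25 °C: -357.2 kJ/s
Outlet flows (mol/s): A 12.95, H₂ 12.95, B 12.05
Sensible, products 25→205 °C: 871.64 kJ/s
Q = ΔH = -565.24 kJ/s = -565.24 kW
Heat removed = 33915 kJ/min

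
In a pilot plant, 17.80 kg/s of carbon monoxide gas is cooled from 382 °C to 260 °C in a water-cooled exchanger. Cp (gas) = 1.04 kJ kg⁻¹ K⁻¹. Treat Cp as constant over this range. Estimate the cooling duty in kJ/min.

Q_c = 136000 kJ/min

Q = ṁ·Cp·ΔT = 17.80 × 1.04 × (260 − 382) = -2258.5 kJ/s
Cooling duty = 135510 kJ/min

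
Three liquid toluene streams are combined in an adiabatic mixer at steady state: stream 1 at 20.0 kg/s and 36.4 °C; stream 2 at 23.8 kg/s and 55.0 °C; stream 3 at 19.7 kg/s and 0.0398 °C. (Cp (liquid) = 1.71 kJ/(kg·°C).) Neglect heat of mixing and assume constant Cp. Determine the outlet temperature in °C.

T_out = 32.1 °C

No heat crosses the boundary, so H_out = H_in.
Σ ṁᵢCp,ᵢTᵢ = 20.0×1.71×36.4 + 23.8×1.71×55.0 + 19.7×1.71×0.0398 = 3484.6
Σ ṁᵢCp,ᵢ = 20.0×1.71 + 23.8×1.71 + 19.7×1.71 = 108.59
T_out = 3484.6 / 108.59 = 32.091 °C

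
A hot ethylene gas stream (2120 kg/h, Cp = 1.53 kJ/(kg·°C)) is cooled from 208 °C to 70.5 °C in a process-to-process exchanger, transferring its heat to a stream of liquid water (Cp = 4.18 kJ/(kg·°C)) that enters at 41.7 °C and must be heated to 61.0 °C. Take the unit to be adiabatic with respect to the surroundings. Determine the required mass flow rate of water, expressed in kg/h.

Heat released by hot stream: Q = 2120 × 1.53 × (208 − 70.5) = 446000 kJ/h
Energy balance on cold side (adiabatic exchanger): Q = ṁ_c·Cp_c·(T_c,out − T_c,in)
ṁ_c = 446000 / [4.18 × (61.0 − 41.7)] = 5528.4 kg/h

ṁ_c = 5530 kg/h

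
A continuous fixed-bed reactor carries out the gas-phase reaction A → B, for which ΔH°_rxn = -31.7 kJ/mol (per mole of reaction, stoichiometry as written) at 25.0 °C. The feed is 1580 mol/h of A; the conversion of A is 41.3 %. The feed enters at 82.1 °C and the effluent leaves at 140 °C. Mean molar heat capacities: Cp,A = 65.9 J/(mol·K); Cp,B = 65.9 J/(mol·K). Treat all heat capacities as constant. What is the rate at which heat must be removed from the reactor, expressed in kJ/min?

Extent of reaction ξ = 0.413 × 1580 = 652.54 mol/h
Reaction term: ξ·ΔH°_rxn = 652.54 × -31.7 = -20686 kJ/h
Sensible, feed 82.1→25 °C: -5945.4 kJ/h
Outlet flows (mol/h): A 927.46, B 652.54
Sensible, products 25→140 °C: 11974 kJ/h
Q = ΔH = -14657 kJ/h = -4.0713 kW
Heat removed = 244.28 kJ/min

Q_out = 244 kJ/min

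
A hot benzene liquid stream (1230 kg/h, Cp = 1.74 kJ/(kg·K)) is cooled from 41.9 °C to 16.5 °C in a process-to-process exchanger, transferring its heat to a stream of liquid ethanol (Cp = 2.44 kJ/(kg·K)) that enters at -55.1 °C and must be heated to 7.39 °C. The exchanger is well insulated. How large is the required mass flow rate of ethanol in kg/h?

ṁ_c = 357 kg/h

Heat released by hot stream: Q = 1230 × 1.74 × (41.9 − 16.5) = 54361 kJ/h
Energy balance on cold side (adiabatic exchanger): Q = ṁ_c·Cp_c·(T_c,out − T_c,in)
ṁ_c = 54361 / [2.44 × (7.39 − -55.1)] = 356.52 kg/h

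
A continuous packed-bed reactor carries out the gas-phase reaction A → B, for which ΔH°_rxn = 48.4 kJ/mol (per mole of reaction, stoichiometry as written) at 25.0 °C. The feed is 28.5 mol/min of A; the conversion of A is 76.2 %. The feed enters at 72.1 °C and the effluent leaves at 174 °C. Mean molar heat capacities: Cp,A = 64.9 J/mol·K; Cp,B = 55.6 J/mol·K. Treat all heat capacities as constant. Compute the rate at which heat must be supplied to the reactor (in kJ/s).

Extent of reaction ξ = 0.762 × 28.5 = 21.717 mol/min
Reaction term: ξ·ΔH°_rxn = 21.717 × 48.4 = 1051.1 kJ/min
Sensible, feed 72.1→25 °C: -87.119 kJ/min
Outlet flows (mol/min): A 6.783, B 21.717
Sensible, products 25→174 °C: 245.5 kJ/min
Q = ΔH = 1209.5 kJ/min = 20.158 kW
Heat supplied = 20.158 kJ/s

Q_in = 20.2 kJ/s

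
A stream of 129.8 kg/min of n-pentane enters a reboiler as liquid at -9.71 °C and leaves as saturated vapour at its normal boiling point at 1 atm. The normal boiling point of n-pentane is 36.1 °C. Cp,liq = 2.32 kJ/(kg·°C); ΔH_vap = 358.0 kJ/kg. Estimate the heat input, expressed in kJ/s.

liquid -9.71→36.1 °C: 106.28 kJ/kg
vaporisation at 36.1 °C: 358 kJ/kg
Δh = 106.28 + 358 = 464.28 kJ/kg
Q = ṁ·Δh = 129.8 kg/min × 464.28 kJ/kg = 60263 kJ/min
|Q| = 1004.4 kW

Q = 1000 kJ/s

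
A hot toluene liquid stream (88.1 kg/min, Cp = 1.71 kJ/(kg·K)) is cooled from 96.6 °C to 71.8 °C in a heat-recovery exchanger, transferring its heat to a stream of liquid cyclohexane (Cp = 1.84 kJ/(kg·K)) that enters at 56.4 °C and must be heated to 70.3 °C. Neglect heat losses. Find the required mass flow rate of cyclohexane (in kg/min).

ṁ_c = 146 kg/min

Heat released by hot stream: Q = 88.1 × 1.71 × (96.6 − 71.8) = 3736.1 kJ/min
Energy balance on cold side (adiabatic exchanger): Q = ṁ_c·Cp_c·(T_c,out − T_c,in)
ṁ_c = 3736.1 / [1.84 × (70.3 − 56.4)] = 146.08 kg/min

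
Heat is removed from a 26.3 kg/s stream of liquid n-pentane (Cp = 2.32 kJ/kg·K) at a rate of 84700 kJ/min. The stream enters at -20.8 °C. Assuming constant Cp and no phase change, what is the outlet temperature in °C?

Q = 84700 kJ/min = 1411.7 kJ/s
ΔT = Q/(ṁ·Cp) = 1411.7/(26.3×2.32) = 23.136 K
T_out = -20.8 − 23.136 = -43.936 °C

T_out = -43.9 °C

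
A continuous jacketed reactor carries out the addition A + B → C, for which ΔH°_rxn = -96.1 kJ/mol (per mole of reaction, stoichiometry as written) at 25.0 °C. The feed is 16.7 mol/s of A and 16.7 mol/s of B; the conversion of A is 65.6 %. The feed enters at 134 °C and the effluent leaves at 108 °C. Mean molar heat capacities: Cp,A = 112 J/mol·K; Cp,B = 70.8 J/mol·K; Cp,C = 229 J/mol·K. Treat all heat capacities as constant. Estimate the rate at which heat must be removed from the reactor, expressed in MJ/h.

Extent of reaction ξ = 0.656 × 16.7 = 10.955 mol/s
Reaction term: ξ·ΔH°_rxn = 10.955 × -96.1 = -1052.8 kJ/s
Sensible, feed 134→25 °C: -332.75 kJ/s
Outlet flows (mol/s): A 5.7448, B 5.7448, C 10.955
Sensible, products 25→108 °C: 295.39 kJ/s
Q = ΔH = -1090.2 kJ/s = -1090.2 kW
Heat removed = 3924.6 MJ/h

Q_out = 3920 MJ/h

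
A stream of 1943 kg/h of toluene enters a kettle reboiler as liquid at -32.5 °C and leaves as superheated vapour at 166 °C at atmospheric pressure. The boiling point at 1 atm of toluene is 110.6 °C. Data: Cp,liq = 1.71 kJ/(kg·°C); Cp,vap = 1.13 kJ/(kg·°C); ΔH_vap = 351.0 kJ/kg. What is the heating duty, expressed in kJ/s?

liquid -32.5→110.6 °C: 244.7 kJ/kg
vaporisation at 110.6 °C: 351 kJ/kg
vapour 110.6→166 °C: 62.602 kJ/kg
Δh = 244.7 + 351 + 62.602 = 658.3 kJ/kg
Q = ṁ·Δh = 1943 kg/h × 658.3 kJ/kg = 1.2791e+06 kJ/h
|Q| = 355.3 kW

Q = 355 kJ/s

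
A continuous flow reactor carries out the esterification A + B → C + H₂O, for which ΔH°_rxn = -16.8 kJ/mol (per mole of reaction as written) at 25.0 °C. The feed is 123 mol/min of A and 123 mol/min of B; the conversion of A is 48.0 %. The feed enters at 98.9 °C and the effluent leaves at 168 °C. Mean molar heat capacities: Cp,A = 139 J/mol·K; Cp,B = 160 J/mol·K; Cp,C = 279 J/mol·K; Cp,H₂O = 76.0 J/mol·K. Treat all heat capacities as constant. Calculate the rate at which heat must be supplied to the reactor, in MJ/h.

Q_in = 121 MJ/h

Extent of reaction ξ = 0.480 × 123 = 59.04 mol/min
Reaction term: ξ·ΔH°_rxn = 59.04 × -16.8 = -991.87 kJ/min
Sensible, feed 98.9→25 °C: -2717.8 kJ/min
Outlet flows (mol/min): A 63.96, B 63.96, C 59.04, H₂O 59.04
Sensible, products 25→168 °C: 5731.9 kJ/min
Q = ΔH = 2022.2 kJ/min = 33.704 kW
Heat supplied = 121.33 MJ/h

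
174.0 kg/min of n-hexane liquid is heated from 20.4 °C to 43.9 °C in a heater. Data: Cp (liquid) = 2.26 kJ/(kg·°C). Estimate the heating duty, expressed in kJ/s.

Q = ṁ·Cp·ΔT = 174.0 × 2.26 × (43.9 − 20.4) = 9241.1 kJ/min
Converting: 9241.1 / 60 s = 154.02 kW

Q = 154 kJ/s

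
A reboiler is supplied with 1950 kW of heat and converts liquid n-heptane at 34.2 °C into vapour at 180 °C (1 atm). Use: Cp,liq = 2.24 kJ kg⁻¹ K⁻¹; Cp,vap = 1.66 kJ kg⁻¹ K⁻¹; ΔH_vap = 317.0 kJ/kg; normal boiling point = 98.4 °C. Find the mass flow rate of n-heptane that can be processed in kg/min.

ṁ = 196 kg/min

Δh = 2.24×(98.4−34.2) + 317.0 + 1.66×(180−98.4) = 596.26 kJ/kg
Q = 1950 kW = 1950 kJ/s = 117000 kJ/min
ṁ = Q/Δh = 117000 / 596.26 = 196.22 kg/min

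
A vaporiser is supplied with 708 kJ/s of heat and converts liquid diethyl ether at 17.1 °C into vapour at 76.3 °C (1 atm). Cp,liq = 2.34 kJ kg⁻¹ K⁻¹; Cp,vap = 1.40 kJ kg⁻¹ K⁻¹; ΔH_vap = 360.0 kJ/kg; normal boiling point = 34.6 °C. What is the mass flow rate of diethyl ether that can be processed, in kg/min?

ṁ = 92.5 kg/min

Δh = 2.34×(34.6−17.1) + 360.0 + 1.40×(76.3−34.6) = 459.33 kJ/kg
Q = 708 kJ/s = 708 kJ/s = 42480 kJ/min
ṁ = Q/Δh = 42480 / 459.33 = 92.483 kg/min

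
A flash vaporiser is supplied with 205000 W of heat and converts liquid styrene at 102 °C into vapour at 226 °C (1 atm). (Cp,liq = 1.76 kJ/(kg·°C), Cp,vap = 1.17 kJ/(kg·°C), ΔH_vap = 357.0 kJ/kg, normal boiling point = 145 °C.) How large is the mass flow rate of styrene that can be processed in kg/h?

ṁ = 1400 kg/h

Δh = 1.76×(145−102) + 357.0 + 1.17×(226−145) = 527.45 kJ/kg
Q = 205000 W = 205 kJ/s = 738000 kJ/h
ṁ = Q/Δh = 738000 / 527.45 = 1399.2 kg/h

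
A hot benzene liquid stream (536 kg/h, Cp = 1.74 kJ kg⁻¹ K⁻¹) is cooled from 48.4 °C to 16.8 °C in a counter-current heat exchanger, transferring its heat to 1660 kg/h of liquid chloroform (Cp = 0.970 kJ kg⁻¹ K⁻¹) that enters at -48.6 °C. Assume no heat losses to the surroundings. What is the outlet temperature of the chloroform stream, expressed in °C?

Heat released by hot stream: Q = 536 × 1.74 × (48.4 − 16.8) = 29471 kJ/h
Energy balance on cold side (adiabatic exchanger): Q = ṁ_c·Cp_c·(T_c,out − T_c,in)
T_c,out = -48.6 + 29471/(1660 × 0.970) = -30.297 °C

T_c,out = -30.3 °C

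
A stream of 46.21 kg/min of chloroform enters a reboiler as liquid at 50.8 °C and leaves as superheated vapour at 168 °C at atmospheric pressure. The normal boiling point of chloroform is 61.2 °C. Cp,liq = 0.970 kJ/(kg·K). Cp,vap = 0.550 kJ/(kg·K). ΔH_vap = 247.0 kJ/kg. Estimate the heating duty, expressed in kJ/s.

Q = 243 kJ/s

liquid 50.8→61.2 °C: 10.088 kJ/kg
vaporisation at 61.2 °C: 247 kJ/kg
vapour 61.2→168 °C: 58.74 kJ/kg
Δh = 10.088 + 247 + 58.74 = 315.83 kJ/kg
Q = ṁ·Δh = 46.21 kg/min × 315.83 kJ/kg = 14594 kJ/min
|Q| = 243.24 kW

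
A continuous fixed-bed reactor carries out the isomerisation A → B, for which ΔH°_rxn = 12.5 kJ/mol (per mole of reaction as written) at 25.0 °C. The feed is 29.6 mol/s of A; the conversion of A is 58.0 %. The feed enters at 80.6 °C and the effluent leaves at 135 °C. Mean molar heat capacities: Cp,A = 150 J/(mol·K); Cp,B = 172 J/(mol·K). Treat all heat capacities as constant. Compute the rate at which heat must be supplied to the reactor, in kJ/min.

Q_in = 29900 kJ/min

Extent of reaction ξ = 0.580 × 29.6 = 17.168 mol/s
Reaction term: ξ·ΔH°_rxn = 17.168 × 12.5 = 214.6 kJ/s
Sensible, feed 80.6→25 °C: -246.86 kJ/s
Outlet flows (mol/s): A 12.432, B 17.168
Sensible, products 25→135 °C: 529.95 kJ/s
Q = ΔH = 497.68 kJ/s = 497.68 kW
Heat supplied = 29861 kJ/min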